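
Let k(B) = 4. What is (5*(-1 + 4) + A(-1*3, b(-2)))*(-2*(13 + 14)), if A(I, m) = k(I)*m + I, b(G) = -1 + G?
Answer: 0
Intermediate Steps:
A(I, m) = I + 4*m (A(I, m) = 4*m + I = I + 4*m)
(5*(-1 + 4) + A(-1*3, b(-2)))*(-2*(13 + 14)) = (5*(-1 + 4) + (-1*3 + 4*(-1 - 2)))*(-2*(13 + 14)) = (5*3 + (-3 + 4*(-3)))*(-2*27) = (15 + (-3 - 12))*(-54) = (15 - 15)*(-54) = 0*(-54) = 0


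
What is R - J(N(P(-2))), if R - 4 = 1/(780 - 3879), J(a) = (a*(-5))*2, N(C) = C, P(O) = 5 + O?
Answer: 105365/3099 ≈ 34.000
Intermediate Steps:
J(a) = -10*a (J(a) = -5*a*2 = -10*a)
R = 12395/3099 (R = 4 + 1/(780 - 3879) = 4 + 1/(-3099) = 4 - 1/3099 = 12395/3099 ≈ 3.9997)
R - J(N(P(-2))) = 12395/3099 - (-10)*(5 - 2) = 12395/3099 - (-10)*3 = 12395/3099 - 1*(-30) = 12395/3099 + 30 = 105365/3099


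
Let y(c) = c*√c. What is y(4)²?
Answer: 64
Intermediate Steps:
y(c) = c^(3/2)
y(4)² = (4^(3/2))² = 8² = 64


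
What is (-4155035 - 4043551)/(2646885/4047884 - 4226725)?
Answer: 33186925092024/17109289853015 ≈ 1.9397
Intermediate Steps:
(-4155035 - 4043551)/(2646885/4047884 - 4226725) = -8198586/(2646885*(1/4047884) - 4226725) = -8198586/(2646885/4047884 - 4226725) = -8198586/(-17109289853015/4047884) = -8198586*(-4047884/17109289853015) = 33186925092024/17109289853015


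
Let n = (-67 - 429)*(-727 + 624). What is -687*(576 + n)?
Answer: -35493168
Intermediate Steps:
n = 51088 (n = -496*(-103) = 51088)
-687*(576 + n) = -687*(576 + 51088) = -687*51664 = -35493168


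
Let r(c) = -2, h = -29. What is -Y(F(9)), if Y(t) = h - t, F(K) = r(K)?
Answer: 27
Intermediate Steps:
F(K) = -2
Y(t) = -29 - t
-Y(F(9)) = -(-29 - 1*(-2)) = -(-29 + 2) = -1*(-27) = 27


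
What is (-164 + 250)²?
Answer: 7396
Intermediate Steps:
(-164 + 250)² = 86² = 7396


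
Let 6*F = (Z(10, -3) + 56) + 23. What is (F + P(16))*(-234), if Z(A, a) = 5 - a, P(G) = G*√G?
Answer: -18369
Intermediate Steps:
P(G) = G^(3/2)
F = 29/2 (F = (((5 - 1*(-3)) + 56) + 23)/6 = (((5 + 3) + 56) + 23)/6 = ((8 + 56) + 23)/6 = (64 + 23)/6 = (⅙)*87 = 29/2 ≈ 14.500)
(F + P(16))*(-234) = (29/2 + 16^(3/2))*(-234) = (29/2 + 64)*(-234) = (157/2)*(-234) = -18369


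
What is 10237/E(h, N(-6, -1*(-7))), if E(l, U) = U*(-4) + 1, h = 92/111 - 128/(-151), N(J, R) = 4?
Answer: -10237/15 ≈ -682.47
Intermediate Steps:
h = 28100/16761 (h = 92*(1/111) - 128*(-1/151) = 92/111 + 128/151 = 28100/16761 ≈ 1.6765)
E(l, U) = 1 - 4*U (E(l, U) = -4*U + 1 = 1 - 4*U)
10237/E(h, N(-6, -1*(-7))) = 10237/(1 - 4*4) = 10237/(1 - 16) = 10237/(-15) = 10237*(-1/15) = -10237/15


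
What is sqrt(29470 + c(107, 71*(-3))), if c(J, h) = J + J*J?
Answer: sqrt(41026) ≈ 202.55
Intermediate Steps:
c(J, h) = J + J**2
sqrt(29470 + c(107, 71*(-3))) = sqrt(29470 + 107*(1 + 107)) = sqrt(29470 + 107*108) = sqrt(29470 + 11556) = sqrt(41026)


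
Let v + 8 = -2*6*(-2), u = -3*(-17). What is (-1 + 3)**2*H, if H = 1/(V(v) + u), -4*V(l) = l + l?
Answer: 4/43 ≈ 0.093023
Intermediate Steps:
u = 51
v = 16 (v = -8 - 2*6*(-2) = -8 - 12*(-2) = -8 + 24 = 16)
V(l) = -l/2 (V(l) = -(l + l)/4 = -l/2)
H = 1/43 (H = 1/(-1/2*16 + 51) = 1/(-8 + 51) = 1/43 ≈ 0.023256)
(-1 + 3)**2*H = (-1 + 3)**2*(1/43) = 2**2*(1/43) = 4*(1/43) = 4/43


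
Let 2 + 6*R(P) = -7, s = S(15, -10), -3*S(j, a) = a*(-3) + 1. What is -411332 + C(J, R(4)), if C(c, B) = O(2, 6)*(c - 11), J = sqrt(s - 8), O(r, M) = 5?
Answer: -411387 + 5*I*sqrt(165)/3 ≈ -4.1139e+5 + 21.409*I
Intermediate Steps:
S(j, a) = -1/3 + a (S(j, a) = -(a*(-3) + 1)/3 = -(-3*a + 1)/3 = -(1 - 3*a)/3 = -1/3 + a)
s = -31/3 (s = -1/3 - 10 = -31/3 ≈ -10.333)
R(P) = -3/2 (R(P) = -1/3 + (1/6)*(-7) = -1/3 - 7/6 = -3/2)
J = I*sqrt(165)/3 (J = sqrt(-31/3 - 8) = sqrt(-55/3) = I*sqrt(165)/3 ≈ 4.2817*I)
C(c, B) = -55 + 5*c (C(c, B) = 5*(c - 11) = 5*(-11 + c) = -55 + 5*c)
-411332 + C(J, R(4)) = -411332 + (-55 + 5*(I*sqrt(165)/3)) = -411332 + (-55 + 5*I*sqrt(165)/3) = -411387 + 5*I*sqrt(165)/3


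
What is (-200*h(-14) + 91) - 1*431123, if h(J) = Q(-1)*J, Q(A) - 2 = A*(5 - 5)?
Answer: -425432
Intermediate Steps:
Q(A) = 2 (Q(A) = 2 + A*(5 - 5) = 2 + A*0 = 2 + 0 = 2)
h(J) = 2*J
(-200*h(-14) + 91) - 1*431123 = (-400*(-14) + 91) - 1*431123 = (-200*(-28) + 91) - 431123 = (5600 + 91) - 431123 = 5691 - 431123 = -425432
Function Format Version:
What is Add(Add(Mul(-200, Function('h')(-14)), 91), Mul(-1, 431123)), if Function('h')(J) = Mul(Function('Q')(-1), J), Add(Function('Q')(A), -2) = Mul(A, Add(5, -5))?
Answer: -425432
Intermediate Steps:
Function('Q')(A) = 2 (Function('Q')(A) = Add(2, Mul(A, Add(5, -5))) = Add(2, Mul(A, 0)) = Add(2, 0) = 2)
Function('h')(J) = Mul(2, J)
Add(Add(Mul(-200, Function('h')(-14)), 91), Mul(-1, 431123)) = Add(Add(Mul(-200, Mul(2, -14)), 91), Mul(-1, 431123)) = Add(Add(Mul(-200, -28), 91), -431123) = Add(Add(5600, 91), -431123) = Add(5691, -431123) = -425432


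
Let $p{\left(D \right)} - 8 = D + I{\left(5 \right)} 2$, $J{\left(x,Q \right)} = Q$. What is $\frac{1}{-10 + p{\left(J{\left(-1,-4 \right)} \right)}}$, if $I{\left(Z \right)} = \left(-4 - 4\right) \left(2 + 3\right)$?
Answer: $- \frac{1}{86} \approx -0.011628$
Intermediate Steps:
$I{\left(Z \right)} = -40$ ($I{\left(Z \right)} = \left(-8\right) 5 = -40$)
$p{\left(D \right)} = -72 + D$ ($p{\left(D \right)} = 8 + \left(D - 80\right) = 8 + \left(-80 + D\right) = -72 + D$)
$\frac{1}{-10 + p{\left(J{\left(-1,-4 \right)} \right)}} = \frac{1}{-10 - 76} = \frac{1}{-86} = - \frac{1}{86}$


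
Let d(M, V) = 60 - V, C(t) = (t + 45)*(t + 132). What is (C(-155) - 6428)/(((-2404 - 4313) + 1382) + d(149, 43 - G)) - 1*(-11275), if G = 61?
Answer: 59276573/5257 ≈ 11276.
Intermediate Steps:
C(t) = (45 + t)*(132 + t)
(C(-155) - 6428)/(((-2404 - 4313) + 1382) + d(149, 43 - G)) - 1*(-11275) = ((5940 + (-155)² + 177*(-155)) - 6428)/(((-2404 - 4313) + 1382) + (60 - (43 - 1*61))) - 1*(-11275) = ((5940 + 24025 - 27435) - 6428)/((-6717 + 1382) + (60 - (43 - 61))) + 11275 = (2530 - 6428)/(-5335 + (60 - 1*(-18))) + 11275 = -3898/(-5335 + (60 + 18)) + 11275 = -3898/(-5335 + 78) + 11275 = -3898/(-5257) + 11275 = -3898*(-1/5257) + 11275 = 3898/5257 + 11275 = 59276573/5257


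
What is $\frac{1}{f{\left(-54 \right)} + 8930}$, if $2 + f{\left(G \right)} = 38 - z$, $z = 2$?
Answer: $\frac{1}{8964} \approx 0.00011156$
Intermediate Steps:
$f{\left(G \right)} = 34$ ($f{\left(G \right)} = -2 + \left(38 - 2\right) = -2 + 36 = 34$)
$\frac{1}{f{\left(-54 \right)} + 8930} = \frac{1}{34 + 8930} = \frac{1}{8964}$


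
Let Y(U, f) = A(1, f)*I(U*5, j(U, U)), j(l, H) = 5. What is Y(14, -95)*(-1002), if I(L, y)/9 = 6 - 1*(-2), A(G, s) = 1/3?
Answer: -24048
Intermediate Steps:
A(G, s) = 1/3
I(L, y) = 72 (I(L, y) = 9*(6 - 1*(-2)) = 9*(6 + 2) = 9*8 = 72)
Y(U, f) = 24 (Y(U, f) = (1/3)*72 = 24)
Y(14, -95)*(-1002) = 24*(-1002) = -24048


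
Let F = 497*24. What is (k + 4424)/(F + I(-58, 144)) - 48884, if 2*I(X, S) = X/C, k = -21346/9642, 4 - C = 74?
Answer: -196780168352426/4025481969 ≈ -48884.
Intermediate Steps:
C = -70 (C = 4 - 1*74 = 4 - 74 = -70)
k = -10673/4821 (k = -21346*1/9642 = -10673/4821 ≈ -2.2139)
I(X, S) = -X/140 (I(X, S) = (X/(-70))/2 = (X*(-1/70))/2 = (-X/70)/2 = -X/140)
F = 11928
(k + 4424)/(F + I(-58, 144)) - 48884 = (-10673/4821 + 4424)/(11928 - 1/140*(-58)) - 48884 = 21317431/(4821*(11928 + 29/70)) - 48884 = 21317431/(4821*(834989/70)) - 48884 = (21317431/4821)*(70/834989) - 48884 = 1492220170/4025481969 - 48884 = -196780168352426/4025481969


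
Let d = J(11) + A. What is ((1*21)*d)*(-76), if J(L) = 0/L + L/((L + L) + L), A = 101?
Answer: -161728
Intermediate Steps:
J(L) = 1/3 (J(L) = 0 + L/(2*L + L) = 0 + L/((3*L)) = 0 + L*(1/(3*L)) = 0 + 1/3 = 1/3)
d = 304/3 (d = 1/3 + 101 = 304/3 ≈ 101.33)
((1*21)*d)*(-76) = ((1*21)*(304/3))*(-76) = (21*(304/3))*(-76) = 2128*(-76) = -161728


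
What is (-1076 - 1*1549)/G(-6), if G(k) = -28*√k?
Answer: -125*I*√6/8 ≈ -38.273*I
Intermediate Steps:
(-1076 - 1*1549)/G(-6) = (-1076 - 1*1549)/((-28*I*√6)) = (-1076 - 1549)/((-28*I*√6)) = -2625*I*√6/168 = -125*I*√6/8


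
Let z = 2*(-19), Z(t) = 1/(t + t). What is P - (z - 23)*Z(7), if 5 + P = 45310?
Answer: 634331/14 ≈ 45309.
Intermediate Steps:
P = 45305 (P = -5 + 45310 = 45305)
Z(t) = 1/(2*t)
z = -38
P - (z - 23)*Z(7) = 45305 - (-38 - 23)*(½)/7 = 45305 - (-61)*(½)*(⅐) = 45305 - (-61)/14 = 45305 - 1*(-61/14) = 45305 + 61/14 = 634331/14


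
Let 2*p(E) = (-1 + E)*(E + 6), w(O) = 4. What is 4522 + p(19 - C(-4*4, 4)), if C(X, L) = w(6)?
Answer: 4669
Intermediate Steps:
C(X, L) = 4
p(E) = (-1 + E)*(6 + E)/2 (p(E) = ((-1 + E)*(E + 6))/2 = ((-1 + E)*(6 + E))/2 = (-1 + E)*(6 + E)/2)
4522 + p(19 - C(-4*4, 4)) = 4522 + (-3 + (19 - 1*4)²/2 + 5*(19 - 1*4)/2) = 4522 + (-3 + (19 - 4)²/2 + 5*(19 - 4)/2) = 4522 + (-3 + (½)*15² + (5/2)*15) = 4522 + (-3 + (½)*225 + 75/2) = 4522 + (-3 + 225/2 + 75/2) = 4522 + 147 = 4669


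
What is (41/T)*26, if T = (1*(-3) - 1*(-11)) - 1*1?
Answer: 1066/7 ≈ 152.29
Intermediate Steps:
T = 7 (T = (-3 + 11) - 1 = 8 - 1 = 7)
(41/T)*26 = (41/7)*26 = 1066/7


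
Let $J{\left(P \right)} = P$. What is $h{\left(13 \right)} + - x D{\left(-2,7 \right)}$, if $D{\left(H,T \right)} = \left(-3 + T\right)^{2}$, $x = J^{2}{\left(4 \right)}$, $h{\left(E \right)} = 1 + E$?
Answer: $-242$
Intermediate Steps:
$x = 16$ ($x = 4^{2} = 16$)
$h{\left(13 \right)} + - x D{\left(-2,7 \right)} = \left(1 + 13\right) + \left(-1\right) 16 \left(-3 + 7\right)^{2} = 14 - 16 \cdot 4^{2} = 14 - 256 = -242$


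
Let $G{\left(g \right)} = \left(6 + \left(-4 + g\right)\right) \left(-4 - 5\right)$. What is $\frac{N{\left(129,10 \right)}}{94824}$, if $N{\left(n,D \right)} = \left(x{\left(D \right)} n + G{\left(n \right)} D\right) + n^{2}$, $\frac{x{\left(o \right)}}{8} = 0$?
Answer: $\frac{539}{10536} \approx 0.051158$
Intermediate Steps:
$x{\left(o \right)} = 0$ ($x{\left(o \right)} = 8 \cdot 0 = 0$)
$G{\left(g \right)} = -18 - 9 g$ ($G{\left(g \right)} = \left(2 + g\right) \left(-9\right) = -18 - 9 g$)
$N{\left(n,D \right)} = n^{2} + D \left(-18 - 9 n\right)$ ($N{\left(n,D \right)} = \left(0 n + \left(-18 - 9 n\right) D\right) + n^{2} = \left(0 + D \left(-18 - 9 n\right)\right) + n^{2} = D \left(-18 - 9 n\right) + n^{2} = n^{2} + D \left(-18 - 9 n\right)$)
$\frac{N{\left(129,10 \right)}}{94824} = \frac{129^{2} - 90 \left(2 + 129\right)}{94824} = \left(16641 - 90 \cdot 131\right) \frac{1}{94824} = \left(16641 - 11790\right) \frac{1}{94824} = 4851 \cdot \frac{1}{94824} = \frac{539}{10536}$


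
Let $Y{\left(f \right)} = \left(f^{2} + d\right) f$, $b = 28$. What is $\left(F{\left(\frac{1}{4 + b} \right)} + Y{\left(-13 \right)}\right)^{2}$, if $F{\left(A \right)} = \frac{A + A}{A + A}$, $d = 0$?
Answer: $4822416$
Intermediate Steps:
$F{\left(A \right)} = 1$ ($F{\left(A \right)} = \frac{2 A}{2 A} = 2 A \frac{1}{2 A} = 1$)
$Y{\left(f \right)} = f^{3}$ ($Y{\left(f \right)} = \left(f^{2} + 0\right) f = f^{2} f = f^{3}$)
$\left(F{\left(\frac{1}{4 + b} \right)} + Y{\left(-13 \right)}\right)^{2} = \left(1 + \left(-13\right)^{3}\right)^{2} = \left(1 - 2197\right)^{2} = \left(-2196\right)^{2} = 4822416$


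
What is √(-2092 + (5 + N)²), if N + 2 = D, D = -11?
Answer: 26*I*√3 ≈ 45.033*I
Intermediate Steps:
N = -13 (N = -2 - 11 = -13)
√(-2092 + (5 + N)²) = √(-2092 + (5 - 13)²) = √(-2092 + (-8)²) = √(-2092 + 64) = √(-2028) = 26*I*√3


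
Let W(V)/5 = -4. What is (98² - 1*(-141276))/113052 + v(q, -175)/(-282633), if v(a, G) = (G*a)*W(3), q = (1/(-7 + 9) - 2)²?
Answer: 3479448545/2662685493 ≈ 1.3067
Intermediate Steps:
W(V) = -20 (W(V) = 5*(-4) = -20)
q = 9/4 (q = (1/2 - 2)² = (½ - 2)² = (-3/2)² = 9/4 ≈ 2.2500)
v(a, G) = -20*G*a (v(a, G) = (G*a)*(-20) = -20*G*a)
(98² - 1*(-141276))/113052 + v(q, -175)/(-282633) = (98² - 1*(-141276))/113052 - 20*(-175)*9/4/(-282633) = (9604 + 141276)*(1/113052) + 7875*(-1/282633) = 150880*(1/113052) - 2625/94211 = 37720/28263 - 2625/94211 = 3479448545/2662685493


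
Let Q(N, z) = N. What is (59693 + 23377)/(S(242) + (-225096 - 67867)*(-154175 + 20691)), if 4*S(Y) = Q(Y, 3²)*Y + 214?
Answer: 166140/78211775573 ≈ 2.1242e-6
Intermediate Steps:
S(Y) = 107/2 + Y²/4 (S(Y) = (Y*Y + 214)/4 = (Y² + 214)/4 = (214 + Y²)/4 = 107/2 + Y²/4)
(59693 + 23377)/(S(242) + (-225096 - 67867)*(-154175 + 20691)) = (59693 + 23377)/((107/2 + (¼)*242²) + (-225096 - 67867)*(-154175 + 20691)) = 83070/((107/2 + (¼)*58564) - 292963*(-133484)) = 83070/((107/2 + 14641) + 39105873092) = 83070/(29389/2 + 39105873092) = 83070/(78211775573/2) = 83070*(2/78211775573) = 166140/78211775573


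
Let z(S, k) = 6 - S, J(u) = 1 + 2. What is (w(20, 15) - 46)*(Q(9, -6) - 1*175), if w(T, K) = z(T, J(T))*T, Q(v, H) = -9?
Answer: 59984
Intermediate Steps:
J(u) = 3
w(T, K) = T*(6 - T) (w(T, K) = (6 - T)*T = T*(6 - T))
(w(20, 15) - 46)*(Q(9, -6) - 1*175) = (20*(6 - 1*20) - 46)*(-9 - 1*175) = (20*(6 - 20) - 46)*(-9 - 175) = (20*(-14) - 46)*(-184) = (-280 - 46)*(-184) = -326*(-184) = 59984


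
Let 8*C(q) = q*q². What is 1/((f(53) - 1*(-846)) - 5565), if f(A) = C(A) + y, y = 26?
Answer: 8/111333 ≈ 7.1857e-5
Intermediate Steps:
C(q) = q³/8 (C(q) = (q*q²)/8 = q³/8)
f(A) = 26 + A³/8 (f(A) = A³/8 + 26 = 26 + A³/8)
1/((f(53) - 1*(-846)) - 5565) = 1/(((26 + (⅛)*53³) - 1*(-846)) - 5565) = 1/(((26 + (⅛)*148877) + 846) - 5565) = 1/(((26 + 148877/8) + 846) - 5565) = 1/((149085/8 + 846) - 5565) = 1/(155853/8 - 5565) = 1/(111333/8) = 8/111333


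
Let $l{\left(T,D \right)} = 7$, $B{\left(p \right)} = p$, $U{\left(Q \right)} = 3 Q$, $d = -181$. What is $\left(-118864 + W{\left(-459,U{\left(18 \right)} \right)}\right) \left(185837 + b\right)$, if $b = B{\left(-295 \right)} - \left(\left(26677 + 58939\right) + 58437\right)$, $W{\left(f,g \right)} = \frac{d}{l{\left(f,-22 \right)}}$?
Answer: $-4932621283$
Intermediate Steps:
$W{\left(f,g \right)} = - \frac{181}{7}$
$b = -144348$ ($b = -295 - \left(\left(26677 + 58939\right) + 58437\right) = -295 - \left(85616 + 58437\right) = -295 - 144053 = -144348$)
$\left(-118864 + W{\left(-459,U{\left(18 \right)} \right)}\right) \left(185837 + b\right) = \left(-118864 - \frac{181}{7}\right) \left(185837 - 144348\right) = \left(- \frac{832229}{7}\right) 41489 = -4932621283$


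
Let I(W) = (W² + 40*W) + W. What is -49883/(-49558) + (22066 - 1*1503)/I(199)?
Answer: 1700736617/1183445040 ≈ 1.4371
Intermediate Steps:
I(W) = W² + 41*W
-49883/(-49558) + (22066 - 1*1503)/I(199) = -49883/(-49558) + (22066 - 1*1503)/((199*(41 + 199))) = -49883*(-1/49558) + (22066 - 1503)/((199*240)) = 49883/49558 + 20563/47760 = 1700736617/1183445040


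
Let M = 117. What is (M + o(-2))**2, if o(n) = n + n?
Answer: 12769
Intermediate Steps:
o(n) = 2*n
(M + o(-2))**2 = (117 + 2*(-2))**2 = (117 - 4)**2 = 113**2 = 12769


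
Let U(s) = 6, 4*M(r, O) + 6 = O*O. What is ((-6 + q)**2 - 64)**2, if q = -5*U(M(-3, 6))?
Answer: 1517824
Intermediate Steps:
M(r, O) = -3/2 + O**2/4 (M(r, O) = -3/2 + (O*O)/4 = -3/2 + O**2/4)
q = -30 (q = -5*6 = -30)
((-6 + q)**2 - 64)**2 = ((-6 - 30)**2 - 64)**2 = ((-36)**2 - 64)**2 = (1296 - 64)**2 = 1232**2 = 1517824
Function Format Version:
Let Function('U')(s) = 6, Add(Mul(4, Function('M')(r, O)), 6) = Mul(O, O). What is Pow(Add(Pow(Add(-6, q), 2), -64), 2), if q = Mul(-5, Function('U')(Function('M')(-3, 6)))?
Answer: 1517824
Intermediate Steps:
Function('M')(r, O) = Add(Rational(-3, 2), Mul(Rational(1, 4), Pow(O, 2))) (Function('M')(r, O) = Add(Rational(-3, 2), Mul(Rational(1, 4), Mul(O, O))) = Add(Rational(-3, 2), Mul(Rational(1, 4), Pow(O, 2))))
q = -30 (q = Mul(-5, 6) = -30)
Pow(Add(Pow(Add(-6, q), 2), -64), 2) = Pow(Add(Pow(Add(-6, -30), 2), -64), 2) = Pow(Add(Pow(-36, 2), -64), 2) = Pow(Add(1296, -64), 2) = Pow(1232, 2) = 1517824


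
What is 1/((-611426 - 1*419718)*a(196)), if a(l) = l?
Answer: -1/202104224 ≈ -4.9479e-9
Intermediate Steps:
1/((-611426 - 1*419718)*a(196)) = 1/(-611426 - 1*419718*196) = (1/196)/(-611426 - 419718) = (1/196)/(-1031144) = -1/1031144*1/196 = -1/202104224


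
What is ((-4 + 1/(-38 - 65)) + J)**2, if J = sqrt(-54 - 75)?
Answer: (-413 + 103*I*sqrt(129))**2/10609 ≈ -112.92 - 91.083*I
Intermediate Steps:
J = I*sqrt(129) (J = sqrt(-129) = I*sqrt(129) ≈ 11.358*I)
((-4 + 1/(-38 - 65)) + J)**2 = ((-4 + 1/(-38 - 65)) + I*sqrt(129))**2 = ((-4 + 1/(-103)) + I*sqrt(129))**2 = ((-4 - 1/103) + I*sqrt(129))**2 = (-413/103 + I*sqrt(129))**2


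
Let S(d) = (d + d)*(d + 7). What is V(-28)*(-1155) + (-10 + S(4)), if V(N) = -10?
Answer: 11628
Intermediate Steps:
S(d) = 2*d*(7 + d) (S(d) = (2*d)*(7 + d) = 2*d*(7 + d))
V(-28)*(-1155) + (-10 + S(4)) = -10*(-1155) + (-10 + 2*4*(7 + 4)) = 11550 + (-10 + 2*4*11) = 11550 + (-10 + 88) = 11550 + 78 = 11628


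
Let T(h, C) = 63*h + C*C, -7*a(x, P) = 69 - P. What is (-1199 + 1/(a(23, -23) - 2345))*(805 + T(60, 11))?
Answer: -93140681400/16507 ≈ -5.6425e+6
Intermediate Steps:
a(x, P) = -69/7 + P/7 (a(x, P) = -(69 - P)/7 = -69/7 + P/7)
T(h, C) = C² + 63*h (T(h, C) = 63*h + C² = C² + 63*h)
(-1199 + 1/(a(23, -23) - 2345))*(805 + T(60, 11)) = (-1199 + 1/((-69/7 + (⅐)*(-23)) - 2345))*(805 + (11² + 63*60)) = (-1199 + 1/((-69/7 - 23/7) - 2345))*(805 + (121 + 3780)) = (-1199 + 1/(-92/7 - 2345))*(805 + 3901) = (-1199 + 1/(-16507/7))*4706 = (-1199 - 7/16507)*4706 = -19791900/16507*4706 = -93140681400/16507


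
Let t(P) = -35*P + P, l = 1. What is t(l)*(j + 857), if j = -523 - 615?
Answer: 9554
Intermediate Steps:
t(P) = -34*P
j = -1138
t(l)*(j + 857) = (-34*1)*(-1138 + 857) = -34*(-281) = 9554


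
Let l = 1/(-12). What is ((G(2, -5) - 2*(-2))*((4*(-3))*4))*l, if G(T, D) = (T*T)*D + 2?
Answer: -56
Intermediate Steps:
l = -1/12 ≈ -0.083333
G(T, D) = 2 + D*T**2 (G(T, D) = T**2*D + 2 = D*T**2 + 2 = 2 + D*T**2)
((G(2, -5) - 2*(-2))*((4*(-3))*4))*l = (((2 - 5*2**2) - 2*(-2))*((4*(-3))*4))*(-1/12) = (((2 - 5*4) + 4)*(-12*4))*(-1/12) = (((2 - 20) + 4)*(-48))*(-1/12) = ((-18 + 4)*(-48))*(-1/12) = -14*(-48)*(-1/12) = 672*(-1/12) = -56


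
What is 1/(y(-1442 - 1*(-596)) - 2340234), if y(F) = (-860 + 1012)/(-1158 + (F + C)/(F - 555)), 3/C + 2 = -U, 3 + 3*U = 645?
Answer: -6144677/14379982841394 ≈ -4.2731e-7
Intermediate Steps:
U = 214 (U = -1 + (⅓)*645 = -1 + 215 = 214)
C = -1/72 (C = 3/(-2 - 1*214) = 3/(-2 - 214) = 3/(-216) = 3*(-1/216) = -1/72 ≈ -0.013889)
y(F) = 152/(-1158 + (-1/72 + F)/(-555 + F)) (y(F) = (-860 + 1012)/(-1158 + (F - 1/72)/(F - 555)) = 152/(-1158 + (-1/72 + F)/(-555 + F)))
1/(y(-1442 - 1*(-596)) - 2340234) = 1/(10944*(555 - (-1442 - 1*(-596)))/(-46273679 + 83304*(-1442 - 1*(-596))) - 2340234) = 1/(10944*(555 - (-1442 + 596))/(-46273679 + 83304*(-1442 + 596)) - 2340234) = 1/(10944*(555 - 1*(-846))/(-46273679 + 83304*(-846)) - 2340234) = 1/(10944*(555 + 846)/(-46273679 - 70475184) - 2340234) = 1/(10944*1401/(-116748863) - 2340234) = 1/(10944*(-1/116748863)*1401 - 2340234) = 1/(-806976/6144677 - 2340234) = 1/(-14379982841394/6144677) = -6144677/14379982841394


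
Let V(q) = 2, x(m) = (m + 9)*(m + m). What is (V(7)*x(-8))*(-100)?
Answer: 3200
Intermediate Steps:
x(m) = 2*m*(9 + m) (x(m) = (9 + m)*(2*m) = 2*m*(9 + m))
(V(7)*x(-8))*(-100) = (2*(2*(-8)*(9 - 8)))*(-100) = (2*(2*(-8)*1))*(-100) = (2*(-16))*(-100) = -32*(-100) = 3200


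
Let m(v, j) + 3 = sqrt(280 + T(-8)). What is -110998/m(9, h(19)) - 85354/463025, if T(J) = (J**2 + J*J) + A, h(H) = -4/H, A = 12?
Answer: -51406542448/63434425 - 221996*sqrt(105)/411 ≈ -6345.1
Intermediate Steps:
T(J) = 12 + 2*J**2 (T(J) = (J**2 + J*J) + 12 = (J**2 + J**2) + 12 = 2*J**2 + 12 = 12 + 2*J**2)
m(v, j) = -3 + 2*sqrt(105) (m(v, j) = -3 + sqrt(280 + (12 + 2*(-8)**2)) = -3 + sqrt(280 + (12 + 2*64)) = -3 + sqrt(280 + (12 + 128)) = -3 + sqrt(280 + 140) = -3 + sqrt(420) = -3 + 2*sqrt(105))
-110998/m(9, h(19)) - 85354/463025 = -110998/(-3 + 2*sqrt(105)) - 85354/463025 = -85354/463025 - 110998/(-3 + 2*sqrt(105))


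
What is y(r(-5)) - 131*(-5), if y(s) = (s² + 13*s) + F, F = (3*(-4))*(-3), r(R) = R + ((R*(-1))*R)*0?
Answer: 651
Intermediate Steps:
r(R) = R (r(R) = R + ((-R)*R)*0 = R - R²*0 = R + 0 = R)
F = 36 (F = -12*(-3) = 36)
y(s) = 36 + s² + 13*s (y(s) = (s² + 13*s) + 36 = 36 + s² + 13*s)
y(r(-5)) - 131*(-5) = (36 + (-5)² + 13*(-5)) - 131*(-5) = (36 + 25 - 65) + 655 = -4 + 655 = 651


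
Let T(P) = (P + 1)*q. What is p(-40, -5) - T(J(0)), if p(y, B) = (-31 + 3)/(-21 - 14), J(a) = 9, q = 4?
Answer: -196/5 ≈ -39.200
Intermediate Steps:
p(y, B) = 4/5 (p(y, B) = -28/(-35) = -28*(-1/35) = 4/5)
T(P) = 4 + 4*P (T(P) = (P + 1)*4 = (1 + P)*4 = 4 + 4*P)
p(-40, -5) - T(J(0)) = 4/5 - (4 + 4*9) = 4/5 - (4 + 36) = 4/5 - 1*40 = 4/5 - 40 = -196/5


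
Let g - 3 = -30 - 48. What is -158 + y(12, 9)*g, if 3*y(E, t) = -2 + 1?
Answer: -133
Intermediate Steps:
y(E, t) = -⅓ (y(E, t) = (-2 + 1)/3 = (⅓)*(-1) = -⅓)
g = -75 (g = 3 + (-30 - 48) = 3 - 78 = -75)
-158 + y(12, 9)*g = -158 - ⅓*(-75) = -158 + 25 = -133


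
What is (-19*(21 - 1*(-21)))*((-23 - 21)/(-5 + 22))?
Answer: 35112/17 ≈ 2065.4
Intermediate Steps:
(-19*(21 - 1*(-21)))*((-23 - 21)/(-5 + 22)) = (-19*(21 + 21))*(-44/17) = (-19*42)*(-44*1/17) = -798*(-44/17) = 35112/17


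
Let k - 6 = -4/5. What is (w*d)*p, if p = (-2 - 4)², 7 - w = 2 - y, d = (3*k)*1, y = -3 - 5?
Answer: -8424/5 ≈ -1684.8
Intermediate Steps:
k = 26/5 (k = 6 - 4/5 = 6 - 4*⅕ = 6 - ⅘ = 26/5 ≈ 5.2000)
y = -8
d = 78/5 (d = (3*(26/5))*1 = (78/5)*1 = 78/5 ≈ 15.600)
w = -3 (w = 7 - (2 - 1*(-8)) = 7 - (2 + 8) = 7 - 1*10 = 7 - 10 = -3)
p = 36 (p = (-6)² = 36)
(w*d)*p = -3*78/5*36 = -234/5*36 = -8424/5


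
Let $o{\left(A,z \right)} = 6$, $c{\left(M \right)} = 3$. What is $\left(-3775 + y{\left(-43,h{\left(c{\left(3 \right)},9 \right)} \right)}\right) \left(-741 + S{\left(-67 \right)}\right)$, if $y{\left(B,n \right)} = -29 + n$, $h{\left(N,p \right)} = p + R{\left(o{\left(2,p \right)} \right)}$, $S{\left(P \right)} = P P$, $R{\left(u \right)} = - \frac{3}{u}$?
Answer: $-14225534$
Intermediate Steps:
$S{\left(P \right)} = P^{2}$
$h{\left(N,p \right)} = - \frac{1}{2} + p$ ($h{\left(N,p \right)} = p - \frac{3}{6} = p - \frac{1}{2} = - \frac{1}{2} + p$)
$\left(-3775 + y{\left(-43,h{\left(c{\left(3 \right)},9 \right)} \right)}\right) \left(-741 + S{\left(-67 \right)}\right) = \left(-3775 + \left(-29 + \left(- \frac{1}{2} + 9\right)\right)\right) \left(-741 + \left(-67\right)^{2}\right) = \left(-3775 + \left(-29 + \frac{17}{2}\right)\right) \left(-741 + 4489\right) = \left(-3775 - \frac{41}{2}\right) 3748 = \left(- \frac{7591}{2}\right) 3748 = -14225534$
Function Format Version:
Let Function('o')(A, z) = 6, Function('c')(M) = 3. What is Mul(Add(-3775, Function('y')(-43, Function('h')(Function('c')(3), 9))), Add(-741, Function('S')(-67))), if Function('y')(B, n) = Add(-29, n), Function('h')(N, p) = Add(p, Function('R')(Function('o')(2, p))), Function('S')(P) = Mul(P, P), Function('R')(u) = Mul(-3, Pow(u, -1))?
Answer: -14225534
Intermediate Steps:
Function('S')(P) = Pow(P, 2)
Function('h')(N, p) = Add(Rational(-1, 2), p) (Function('h')(N, p) = Add(p, Mul(-3, Pow(6, -1))) = Add(p, Mul(-3, Rational(1, 6))) = Add(p, Rational(-1, 2)) = Add(Rational(-1, 2), p))
Mul(Add(-3775, Function('y')(-43, Function('h')(Function('c')(3), 9))), Add(-741, Function('S')(-67))) = Mul(Add(-3775, Add(-29, Add(Rational(-1, 2), 9))), Add(-741, Pow(-67, 2))) = Mul(Add(-3775, Add(-29, Rational(17, 2))), Add(-741, 4489)) = Mul(Add(-3775, Rational(-41, 2)), 3748) = Mul(Rational(-7591, 2), 3748) = -14225534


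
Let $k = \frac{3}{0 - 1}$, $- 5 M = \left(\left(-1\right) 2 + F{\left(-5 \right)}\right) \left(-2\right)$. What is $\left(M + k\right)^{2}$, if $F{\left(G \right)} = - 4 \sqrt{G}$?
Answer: $\frac{41}{25} + \frac{304 i \sqrt{5}}{25} \approx 1.64 + 27.191 i$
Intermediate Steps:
$M = - \frac{4}{5} - \frac{8 i \sqrt{5}}{5}$ ($M = - \frac{\left(\left(-1\right) 2 - 4 \sqrt{-5}\right) \left(-2\right)}{5} = - \frac{\left(-2 - 4 i \sqrt{5}\right) \left(-2\right)}{5} = - \frac{4 + 8 i \sqrt{5}}{5} = - \frac{4}{5} - \frac{8 i \sqrt{5}}{5} \approx -0.8 - 3.5777 i$)
$k = -3$ ($k = \frac{3}{-1} = 3 \left(-1\right) = -3$)
$\left(M + k\right)^{2} = \left(\left(- \frac{4}{5} - \frac{8 i \sqrt{5}}{5}\right) - 3\right)^{2} = \left(- \frac{19}{5} - \frac{8 i \sqrt{5}}{5}\right)^{2}$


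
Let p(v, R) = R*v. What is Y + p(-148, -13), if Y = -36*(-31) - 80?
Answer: 2960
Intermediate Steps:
Y = 1036 (Y = 1116 - 80 = 1036)
Y + p(-148, -13) = 1036 - 13*(-148) = 1036 + 1924 = 2960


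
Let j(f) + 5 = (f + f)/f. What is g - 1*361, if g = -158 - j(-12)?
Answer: -516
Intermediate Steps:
j(f) = -3 (j(f) = -5 + (f + f)/f = -5 + (2*f)/f = -5 + 2 = -3)
g = -155 (g = -158 - 1*(-3) = -158 + 3 = -155)
g - 1*361 = -155 - 1*361 = -155 - 361 = -516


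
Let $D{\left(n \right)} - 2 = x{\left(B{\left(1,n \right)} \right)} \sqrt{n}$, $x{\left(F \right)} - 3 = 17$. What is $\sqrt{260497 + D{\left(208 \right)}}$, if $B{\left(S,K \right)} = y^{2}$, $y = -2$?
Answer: $\sqrt{260499 + 80 \sqrt{13}} \approx 510.67$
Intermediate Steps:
$B{\left(S,K \right)} = 4$ ($B{\left(S,K \right)} = \left(-2\right)^{2} = 4$)
$x{\left(F \right)} = 20$ ($x{\left(F \right)} = 3 + 17 = 20$)
$D{\left(n \right)} = 2 + 20 \sqrt{n}$
$\sqrt{260497 + D{\left(208 \right)}} = \sqrt{260497 + \left(2 + 20 \sqrt{208}\right)} = \sqrt{260497 + \left(2 + 20 \cdot 4 \sqrt{13}\right)} = \sqrt{260497 + \left(2 + 80 \sqrt{13}\right)} = \sqrt{260499 + 80 \sqrt{13}}$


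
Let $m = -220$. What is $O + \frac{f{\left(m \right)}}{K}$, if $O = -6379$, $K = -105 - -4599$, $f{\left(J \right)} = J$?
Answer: $- \frac{14333723}{2247} \approx -6379.0$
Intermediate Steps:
$K = 4494$ ($K = -105 + 4599 = 4494$)
$O + \frac{f{\left(m \right)}}{K} = -6379 - \frac{220}{4494} = -6379 - \frac{110}{2247} = - \frac{14333723}{2247}$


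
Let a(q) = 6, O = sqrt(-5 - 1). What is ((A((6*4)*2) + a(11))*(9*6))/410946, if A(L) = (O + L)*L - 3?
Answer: 20763/68491 + 432*I*sqrt(6)/68491 ≈ 0.30315 + 0.01545*I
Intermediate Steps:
O = I*sqrt(6) (O = sqrt(-6) = I*sqrt(6) ≈ 2.4495*I)
A(L) = -3 + L*(L + I*sqrt(6)) (A(L) = (I*sqrt(6) + L)*L - 3 = (L + I*sqrt(6))*L - 3 = L*(L + I*sqrt(6)) - 3 = -3 + L*(L + I*sqrt(6)))
((A((6*4)*2) + a(11))*(9*6))/410946 = (((-3 + ((6*4)*2)**2 + I*((6*4)*2)*sqrt(6)) + 6)*(9*6))/410946 = (((-3 + (24*2)**2 + I*(24*2)*sqrt(6)) + 6)*54)*(1/410946) = (((-3 + 48**2 + I*48*sqrt(6)) + 6)*54)*(1/410946) = (((-3 + 2304 + 48*I*sqrt(6)) + 6)*54)*(1/410946) = (((2301 + 48*I*sqrt(6)) + 6)*54)*(1/410946) = ((2307 + 48*I*sqrt(6))*54)*(1/410946) = (124578 + 2592*I*sqrt(6))*(1/410946) = 20763/68491 + 432*I*sqrt(6)/68491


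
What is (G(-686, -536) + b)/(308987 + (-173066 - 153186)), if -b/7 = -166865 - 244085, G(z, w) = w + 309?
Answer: -2876423/17265 ≈ -166.60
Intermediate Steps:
G(z, w) = 309 + w
b = 2876650 (b = -7*(-166865 - 244085) = -7*(-410950) = 2876650)
(G(-686, -536) + b)/(308987 + (-173066 - 153186)) = ((309 - 536) + 2876650)/(308987 + (-173066 - 153186)) = (-227 + 2876650)/(308987 - 326252) = 2876423/(-17265) = 2876423*(-1/17265) = -2876423/17265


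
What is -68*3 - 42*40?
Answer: -1884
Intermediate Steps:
-68*3 - 42*40 = -204 - 1680 = -1884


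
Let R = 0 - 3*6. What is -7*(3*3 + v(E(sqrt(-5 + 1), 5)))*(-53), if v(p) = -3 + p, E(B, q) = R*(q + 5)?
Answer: -64554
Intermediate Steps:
R = -18 (R = 0 - 18 = -18)
E(B, q) = -90 - 18*q (E(B, q) = -18*(q + 5) = -18*(5 + q) = -90 - 18*q)
-7*(3*3 + v(E(sqrt(-5 + 1), 5)))*(-53) = -7*(3*3 + (-3 + (-90 - 18*5)))*(-53) = -7*(9 + (-3 + (-90 - 90)))*(-53) = -7*(9 + (-3 - 180))*(-53) = -7*(9 - 183)*(-53) = -7*(-174)*(-53) = 1218*(-53) = -64554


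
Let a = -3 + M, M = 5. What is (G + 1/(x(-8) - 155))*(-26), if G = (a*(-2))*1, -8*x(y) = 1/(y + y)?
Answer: 2066584/19839 ≈ 104.17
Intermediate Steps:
a = 2 (a = -3 + 5 = 2)
x(y) = -1/(16*y) (x(y) = -1/(8*(y + y)) = -1/(2*y)/8 = -1/(16*y))
G = -4 (G = (2*(-2))*1 = -4*1 = -4)
(G + 1/(x(-8) - 155))*(-26) = (-4 + 1/(-1/16/(-8) - 155))*(-26) = (-4 + 1/(-1/16*(-⅛) - 155))*(-26) = (-4 + 1/(1/128 - 155))*(-26) = (-4 + 1/(-19839/128))*(-26) = (-4 - 128/19839)*(-26) = -79484/19839*(-26) = 2066584/19839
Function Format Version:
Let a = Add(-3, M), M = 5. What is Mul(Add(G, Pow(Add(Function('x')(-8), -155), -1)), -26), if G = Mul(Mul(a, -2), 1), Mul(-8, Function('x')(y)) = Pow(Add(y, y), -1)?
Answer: Rational(2066584, 19839) ≈ 104.17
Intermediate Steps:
a = 2 (a = Add(-3, 5) = 2)
Function('x')(y) = Mul(Rational(-1, 16), Pow(y, -1)) (Function('x')(y) = Mul(Rational(-1, 8), Pow(Add(y, y), -1)) = Mul(Rational(-1, 8), Pow(Mul(2, y), -1)) = Mul(Rational(-1, 8), Mul(Rational(1, 2), Pow(y, -1))) = Mul(Rational(-1, 16), Pow(y, -1)))
G = -4 (G = Mul(Mul(2, -2), 1) = Mul(-4, 1) = -4)
Mul(Add(G, Pow(Add(Function('x')(-8), -155), -1)), -26) = Mul(Add(-4, Pow(Add(Mul(Rational(-1, 16), Pow(-8, -1)), -155), -1)), -26) = Mul(Add(-4, Pow(Add(Mul(Rational(-1, 16), Rational(-1, 8)), -155), -1)), -26) = Mul(Add(-4, Pow(Add(Rational(1, 128), -155), -1)), -26) = Mul(Add(-4, Pow(Rational(-19839, 128), -1)), -26) = Mul(Add(-4, Rational(-128, 19839)), -26) = Mul(Rational(-79484, 19839), -26) = Rational(2066584, 19839)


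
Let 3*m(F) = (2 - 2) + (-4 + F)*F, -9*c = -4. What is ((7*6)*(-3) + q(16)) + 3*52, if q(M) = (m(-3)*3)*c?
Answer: 118/3 ≈ 39.333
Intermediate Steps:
c = 4/9 (c = -⅑*(-4) = 4/9 ≈ 0.44444)
m(F) = F*(-4 + F)/3 (m(F) = ((2 - 2) + (-4 + F)*F)/3 = (0 + F*(-4 + F))/3 = (F*(-4 + F))/3 = F*(-4 + F)/3)
q(M) = 28/3 (q(M) = (((⅓)*(-3)*(-4 - 3))*3)*(4/9) = (((⅓)*(-3)*(-7))*3)*(4/9) = (7*3)*(4/9) = 21*(4/9) = 28/3)
((7*6)*(-3) + q(16)) + 3*52 = ((7*6)*(-3) + 28/3) + 3*52 = (42*(-3) + 28/3) + 156 = (-126 + 28/3) + 156 = -350/3 + 156 = 118/3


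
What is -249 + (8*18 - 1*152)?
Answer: -257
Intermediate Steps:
-249 + (8*18 - 1*152) = -249 + (144 - 152) = -249 - 8 = -257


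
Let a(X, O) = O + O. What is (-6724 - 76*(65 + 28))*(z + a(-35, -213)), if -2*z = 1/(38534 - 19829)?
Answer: 109899214256/18705 ≈ 5.8754e+6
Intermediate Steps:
z = -1/37410 (z = -1/(2*(38534 - 19829)) = -½/18705 = -½*1/18705 = -1/37410 ≈ -2.6731e-5)
a(X, O) = 2*O
(-6724 - 76*(65 + 28))*(z + a(-35, -213)) = (-6724 - 76*(65 + 28))*(-1/37410 + 2*(-213)) = (-6724 - 76*93)*(-1/37410 - 426) = (-6724 - 7068)*(-15936661/37410) = -13792*(-15936661/37410) = 109899214256/18705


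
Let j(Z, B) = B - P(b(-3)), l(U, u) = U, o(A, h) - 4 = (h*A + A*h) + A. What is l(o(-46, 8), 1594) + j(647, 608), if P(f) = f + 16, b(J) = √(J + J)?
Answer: -186 - I*√6 ≈ -186.0 - 2.4495*I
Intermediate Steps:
o(A, h) = 4 + A + 2*A*h (o(A, h) = 4 + ((h*A + A*h) + A) = 4 + ((A*h + A*h) + A) = 4 + (2*A*h + A) = 4 + (A + 2*A*h) = 4 + A + 2*A*h)
b(J) = √2*√J (b(J) = √(2*J) = √2*√J)
P(f) = 16 + f
j(Z, B) = -16 + B - I*√6 (j(Z, B) = B - (16 + √2*√(-3)) = B - (16 + √2*(I*√3)) = B - (16 + I*√6) = B + (-16 - I*√6) = -16 + B - I*√6)
l(o(-46, 8), 1594) + j(647, 608) = (4 - 46 + 2*(-46)*8) + (-16 + 608 - I*√6) = (4 - 46 - 736) + (592 - I*√6) = -778 + (592 - I*√6) = -186 - I*√6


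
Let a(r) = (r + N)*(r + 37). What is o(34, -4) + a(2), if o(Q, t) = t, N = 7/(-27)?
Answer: 575/9 ≈ 63.889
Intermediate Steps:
N = -7/27 (N = 7*(-1/27) = -7/27 ≈ -0.25926)
a(r) = (37 + r)*(-7/27 + r) (a(r) = (r - 7/27)*(r + 37) = (-7/27 + r)*(37 + r) = (37 + r)*(-7/27 + r))
o(34, -4) + a(2) = -4 + (-259/27 + 2² + (992/27)*2) = -4 + (-259/27 + 4 + 1984/27) = -4 + 611/9 = 575/9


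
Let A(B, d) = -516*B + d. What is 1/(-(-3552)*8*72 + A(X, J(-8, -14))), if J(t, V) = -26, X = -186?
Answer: 1/2141902 ≈ 4.6687e-7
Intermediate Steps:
A(B, d) = d - 516*B
1/(-(-3552)*8*72 + A(X, J(-8, -14))) = 1/(-(-3552)*8*72 + (-26 - 516*(-186))) = 1/(-148*(-192)*72 + (-26 + 95976)) = 1/(28416*72 + 95950) = 1/(2045952 + 95950) = 1/2141902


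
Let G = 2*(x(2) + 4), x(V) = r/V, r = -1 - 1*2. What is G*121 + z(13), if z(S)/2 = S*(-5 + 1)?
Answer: 501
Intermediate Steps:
r = -3 (r = -1 - 2 = -3)
z(S) = -8*S (z(S) = 2*(S*(-5 + 1)) = 2*(S*(-4)) = 2*(-4*S) = -8*S)
x(V) = -3/V
G = 5 (G = 2*(-3/2 + 4) = 2*(5/2) = 5)
G*121 + z(13) = 5*121 - 8*13 = 605 - 104 = 501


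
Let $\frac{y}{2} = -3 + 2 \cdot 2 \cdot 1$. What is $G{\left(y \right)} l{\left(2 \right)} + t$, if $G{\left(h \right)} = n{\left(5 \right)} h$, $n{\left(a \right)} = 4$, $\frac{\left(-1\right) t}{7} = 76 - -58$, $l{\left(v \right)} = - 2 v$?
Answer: $-970$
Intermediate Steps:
$t = -938$ ($t = - 7 \left(76 - -58\right) = - 7 \left(76 + 58\right) = \left(-7\right) 134 = -938$)
$y = 2$ ($y = 2 \left(-3 + 2 \cdot 2 \cdot 1\right) = 2 \left(-3 + 4 \cdot 1\right) = 2 \left(-3 + 4\right) = 2 \cdot 1 = 2$)
$G{\left(h \right)} = 4 h$
$G{\left(y \right)} l{\left(2 \right)} + t = 4 \cdot 2 \left(\left(-2\right) 2\right) - 938 = 8 \left(-4\right) - 938 = -32 - 938 = -970$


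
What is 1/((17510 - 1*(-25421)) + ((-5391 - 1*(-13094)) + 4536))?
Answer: 1/55170 ≈ 1.8126e-5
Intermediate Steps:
1/((17510 - 1*(-25421)) + ((-5391 - 1*(-13094)) + 4536)) = 1/((17510 + 25421) + ((-5391 + 13094) + 4536)) = 1/(42931 + (7703 + 4536)) = 1/(42931 + 12239) = 1/55170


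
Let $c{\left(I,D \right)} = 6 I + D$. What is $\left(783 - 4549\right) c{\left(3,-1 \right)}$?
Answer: $-64022$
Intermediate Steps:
$c{\left(I,D \right)} = D + 6 I$
$\left(783 - 4549\right) c{\left(3,-1 \right)} = \left(783 - 4549\right) \left(-1 + 6 \cdot 3\right) = \left(783 - 4549\right) \left(-1 + 18\right) = \left(-3766\right) 17 = -64022$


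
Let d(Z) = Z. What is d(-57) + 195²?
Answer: 37968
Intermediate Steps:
d(-57) + 195² = -57 + 195² = -57 + 38025 = 37968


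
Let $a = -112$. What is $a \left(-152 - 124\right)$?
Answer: $30912$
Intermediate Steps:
$a \left(-152 - 124\right) = - 112 \left(-152 - 124\right) = \left(-112\right) \left(-276\right) = 30912$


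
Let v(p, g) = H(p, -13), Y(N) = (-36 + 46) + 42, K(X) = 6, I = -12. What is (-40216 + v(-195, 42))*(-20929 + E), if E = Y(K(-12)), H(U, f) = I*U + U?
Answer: 794808267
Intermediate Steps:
H(U, f) = -11*U (H(U, f) = -12*U + U = -11*U)
Y(N) = 52 (Y(N) = 10 + 42 = 52)
v(p, g) = -11*p
E = 52
(-40216 + v(-195, 42))*(-20929 + E) = (-40216 - 11*(-195))*(-20929 + 52) = (-40216 + 2145)*(-20877) = -38071*(-20877) = 794808267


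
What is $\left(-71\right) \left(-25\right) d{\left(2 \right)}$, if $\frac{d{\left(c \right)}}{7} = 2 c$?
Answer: $49700$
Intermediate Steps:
$d{\left(c \right)} = 14 c$ ($d{\left(c \right)} = 7 \cdot 2 c = 14 c$)
$\left(-71\right) \left(-25\right) d{\left(2 \right)} = \left(-71\right) \left(-25\right) 14 \cdot 2 = 1775 \cdot 28 = 49700$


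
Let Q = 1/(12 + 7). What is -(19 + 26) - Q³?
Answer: -308656/6859 ≈ -45.000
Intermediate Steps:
Q = 1/19 ≈ 0.052632
-(19 + 26) - Q³ = -(19 + 26) - (1/19)³ = -1*45 - 1*1/6859 = -45 - 1/6859 = -308656/6859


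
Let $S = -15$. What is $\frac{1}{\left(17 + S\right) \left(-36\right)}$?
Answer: $- \frac{1}{72} \approx -0.013889$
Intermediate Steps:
$\frac{1}{\left(17 + S\right) \left(-36\right)} = \frac{1}{\left(17 - 15\right) \left(-36\right)} = \frac{1}{2 \left(-36\right)} = \frac{1}{-72} = - \frac{1}{72}$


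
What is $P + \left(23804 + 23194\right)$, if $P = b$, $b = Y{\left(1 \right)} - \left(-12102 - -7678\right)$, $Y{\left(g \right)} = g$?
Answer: $51423$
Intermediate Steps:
$b = 4425$ ($b = 1 - \left(-12102 - -7678\right) = 1 - \left(-12102 + 7678\right) = 1 - -4424 = 1 + 4424 = 4425$)
$P = 4425$
$P + \left(23804 + 23194\right) = 4425 + \left(23804 + 23194\right) = 4425 + 46998 = 51423$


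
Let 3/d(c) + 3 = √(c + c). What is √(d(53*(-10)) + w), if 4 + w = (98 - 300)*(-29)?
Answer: √((17559 - 11708*I*√265)/(3 - 2*I*√265)) ≈ 76.511 - 0.0006*I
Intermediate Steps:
d(c) = 3/(-3 + √2*√c) (d(c) = 3/(-3 + √(c + c)) = 3/(-3 + √(2*c)) = 3/(-3 + √2*√c))
w = 5854 (w = -4 + (98 - 300)*(-29) = -4 - 202*(-29) = -4 + 5858 = 5854)
√(d(53*(-10)) + w) = √(3/(-3 + √2*√(53*(-10))) + 5854) = √(3/(-3 + √2*√(-530)) + 5854) = √(3/(-3 + √2*(I*√530)) + 5854) = √(3/(-3 + 2*I*√265) + 5854) = √(5854 + 3/(-3 + 2*I*√265))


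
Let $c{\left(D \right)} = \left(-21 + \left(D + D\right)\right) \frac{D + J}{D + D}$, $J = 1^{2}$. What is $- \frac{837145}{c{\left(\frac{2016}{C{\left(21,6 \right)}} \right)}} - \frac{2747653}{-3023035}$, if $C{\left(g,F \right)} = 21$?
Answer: $- \frac{161950800871363}{16714360515} \approx -9689.3$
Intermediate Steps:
$J = 1$
$c{\left(D \right)} = \frac{\left(1 + D\right) \left(-21 + 2 D\right)}{2 D}$ ($c{\left(D \right)} = \left(-21 + \left(D + D\right)\right) \frac{D + 1}{D + D} = \left(-21 + 2 D\right) \frac{1 + D}{2 D} = \frac{\left(1 + D\right) \left(-21 + 2 D\right)}{2 D}$)
$- \frac{837145}{c{\left(\frac{2016}{C{\left(21,6 \right)}} \right)}} - \frac{2747653}{-3023035} = - \frac{837145}{- \frac{19}{2} + \frac{2016}{21} - \frac{21}{2 \cdot \frac{2016}{21}}} - \frac{2747653}{-3023035} = - \frac{837145}{- \frac{19}{2} + 2016 \cdot \frac{1}{21} - \frac{21}{2 \cdot 2016 \cdot \frac{1}{21}}} - - \frac{2747653}{3023035} = - \frac{837145}{- \frac{19}{2} + 96 - \frac{21}{2 \cdot 96}} + \frac{2747653}{3023035} = - \frac{837145}{- \frac{19}{2} + 96 - \frac{7}{64}} + \frac{2747653}{3023035} = - \frac{837145}{\frac{5529}{64}} + \frac{2747653}{3023035} = \left(-837145\right) \frac{64}{5529} + \frac{2747653}{3023035} = - \frac{53577280}{5529} + \frac{2747653}{3023035} = - \frac{161950800871363}{16714360515}$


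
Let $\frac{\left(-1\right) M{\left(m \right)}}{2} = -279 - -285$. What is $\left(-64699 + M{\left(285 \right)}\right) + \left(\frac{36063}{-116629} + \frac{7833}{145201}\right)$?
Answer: $- \frac{156551756086675}{2419235347} \approx -64711.0$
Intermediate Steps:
$M{\left(m \right)} = -12$ ($M{\left(m \right)} = - 2 \left(-279 - -285\right) = - 2 \left(-279 + 285\right) = \left(-2\right) 6 = -12$)
$\left(-64699 + M{\left(285 \right)}\right) + \left(\frac{36063}{-116629} + \frac{7833}{145201}\right) = \left(-64699 - 12\right) + \left(\frac{36063}{-116629} + \frac{7833}{145201}\right) = -64711 + \left(36063 \left(- \frac{1}{116629}\right) + 7833 \cdot \frac{1}{145201}\right) = -64711 + \left(- \frac{36063}{116629} + \frac{1119}{20743}\right) = -64711 - \frac{617546958}{2419235347} = - \frac{156551756086675}{2419235347}$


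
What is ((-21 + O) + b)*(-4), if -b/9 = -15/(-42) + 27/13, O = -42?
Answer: 30906/91 ≈ 339.63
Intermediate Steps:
b = -3987/182 (b = -9*(-15/(-42) + 27/13) = -9*(-15*(-1/42) + 27*(1/13)) = -9*(5/14 + 27/13) = -9*443/182 = -3987/182 ≈ -21.907)
((-21 + O) + b)*(-4) = ((-21 - 42) - 3987/182)*(-4) = (-63 - 3987/182)*(-4) = -15453/182*(-4) = 30906/91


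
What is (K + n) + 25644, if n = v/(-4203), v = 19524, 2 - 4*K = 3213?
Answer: 139184333/5604 ≈ 24837.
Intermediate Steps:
K = -3211/4 (K = ½ - ¼*3213 = ½ - 3213/4 = -3211/4 ≈ -802.75)
n = -6508/1401 (n = 19524/(-4203) = 19524*(-1/4203) = -6508/1401 ≈ -4.6453)
(K + n) + 25644 = (-3211/4 - 6508/1401) + 25644 = -4524643/5604 + 25644 = 139184333/5604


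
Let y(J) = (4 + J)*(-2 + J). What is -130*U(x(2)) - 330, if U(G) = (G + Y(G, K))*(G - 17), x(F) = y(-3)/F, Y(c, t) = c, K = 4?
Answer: -13005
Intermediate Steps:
y(J) = (-2 + J)*(4 + J)
x(F) = -5/F (x(F) = (-8 + (-3)² + 2*(-3))/F = (-8 + 9 - 6)/F = -5/F)
U(G) = 2*G*(-17 + G) (U(G) = (G + G)*(G - 17) = (2*G)*(-17 + G) = 2*G*(-17 + G))
-130*U(x(2)) - 330 = -260*(-5/2)*(-17 - 5/2) - 330 = -260*(-5*½)*(-17 - 5*½) - 330 = -260*(-5)*(-17 - 5/2)/2 - 330 = -260*(-5)*(-39)/(2*2) - 330 = -130*195/2 - 330 = -12675 - 330 = -13005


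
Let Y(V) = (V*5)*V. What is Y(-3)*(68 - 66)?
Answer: 90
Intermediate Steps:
Y(V) = 5*V**2 (Y(V) = (5*V)*V = 5*V**2)
Y(-3)*(68 - 66) = (5*(-3)**2)*(68 - 66) = (5*9)*2 = 45*2 = 90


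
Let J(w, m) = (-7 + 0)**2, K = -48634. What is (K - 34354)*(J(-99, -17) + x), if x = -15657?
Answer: 1295276704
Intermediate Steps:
J(w, m) = 49 (J(w, m) = (-7)**2 = 49)
(K - 34354)*(J(-99, -17) + x) = (-48634 - 34354)*(49 - 15657) = -82988*(-15608) = 1295276704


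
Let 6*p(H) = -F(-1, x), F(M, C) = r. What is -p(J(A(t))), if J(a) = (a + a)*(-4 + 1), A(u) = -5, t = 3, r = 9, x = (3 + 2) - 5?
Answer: 3/2 ≈ 1.5000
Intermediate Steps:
x = 0 (x = 5 - 5 = 0)
F(M, C) = 9
J(a) = -6*a (J(a) = (2*a)*(-3) = -6*a)
p(H) = -3/2 (p(H) = (-1*9)/6 = (⅙)*(-9) = -3/2)
-p(J(A(t))) = -1*(-3/2) = 3/2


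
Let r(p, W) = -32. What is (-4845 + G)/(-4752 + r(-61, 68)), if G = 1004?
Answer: 167/208 ≈ 0.80289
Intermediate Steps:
(-4845 + G)/(-4752 + r(-61, 68)) = (-4845 + 1004)/(-4752 - 32) = -3841/(-4784) = -3841*(-1/4784) = 167/208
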